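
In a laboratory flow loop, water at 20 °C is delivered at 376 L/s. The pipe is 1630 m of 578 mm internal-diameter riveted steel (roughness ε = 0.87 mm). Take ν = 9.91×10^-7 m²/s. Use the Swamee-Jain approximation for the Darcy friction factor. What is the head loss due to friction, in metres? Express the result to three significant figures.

h_f ≈ 6.52 m

V = 4Q/(πD²) = 4·0.376/(π·0.578²) = 1.433 m/s
Re = VD/ν = 1.433·0.578/9.91×10^-7 = 8.36×10^5 → turbulent
ε/D = 0.87/578 = 0.00151
Swamee-Jain: f = 0.02211
h_f = f(L/D)V²/(2g) = 0.02211·(1630/0.578)·1.433²/(2·9.81) = 6.525 m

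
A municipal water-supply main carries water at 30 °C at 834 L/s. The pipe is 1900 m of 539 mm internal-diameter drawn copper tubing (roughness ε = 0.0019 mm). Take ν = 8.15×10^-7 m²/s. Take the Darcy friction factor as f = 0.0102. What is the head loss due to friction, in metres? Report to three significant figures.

h_f ≈ 24.5 m

V = 4Q/(πD²) = 4·0.834/(π·0.539²) = 3.655 m/s
h_f = f(L/D)V²/(2g) = 0.01020·(1900/0.539)·3.655²/(2·9.81) = 24.48 m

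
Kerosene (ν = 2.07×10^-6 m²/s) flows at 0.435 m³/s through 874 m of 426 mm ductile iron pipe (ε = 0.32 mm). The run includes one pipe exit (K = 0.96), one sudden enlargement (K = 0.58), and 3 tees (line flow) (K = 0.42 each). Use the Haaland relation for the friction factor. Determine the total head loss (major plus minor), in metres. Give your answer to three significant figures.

V = 4Q/(πD²) = 3.052 m/s; V²/2g = 0.4747 m
Re = 6.28×10^5, ε/D = 7.51×10^-4 → f = 0.01889 (Haaland)
Major: h_f = f(L/D)·V²/2g = 0.01889·2052·0.4747 = 18.40 m
Minor: ΣK = 2.80; h_m = ΣK·V²/2g = 1.329 m
Total H_L = 18.40 + 1.329 = 19.72 m

H_L ≈ 19.7 m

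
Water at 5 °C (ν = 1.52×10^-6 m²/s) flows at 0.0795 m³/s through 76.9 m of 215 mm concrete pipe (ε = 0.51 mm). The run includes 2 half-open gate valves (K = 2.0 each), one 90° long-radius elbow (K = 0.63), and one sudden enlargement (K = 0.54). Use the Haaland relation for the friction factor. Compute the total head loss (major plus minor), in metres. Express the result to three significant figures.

V = 4Q/(πD²) = 2.190 m/s; V²/2g = 0.2444 m
Re = 3.10×10^5, ε/D = 0.00237 → f = 0.02503 (Haaland)
Major: h_f = f(L/D)·V²/2g = 0.02503·357.7·0.2444 = 2.188 m
Minor: ΣK = 5.17; h_m = ΣK·V²/2g = 1.264 m
Total H_L = 2.188 + 1.264 = 3.451 m

H_L ≈ 3.45 m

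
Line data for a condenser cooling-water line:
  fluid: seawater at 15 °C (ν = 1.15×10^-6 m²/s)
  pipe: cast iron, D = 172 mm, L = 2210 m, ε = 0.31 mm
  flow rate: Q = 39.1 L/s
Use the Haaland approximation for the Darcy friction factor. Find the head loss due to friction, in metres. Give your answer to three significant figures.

h_f ≈ 43.6 m

V = 4Q/(πD²) = 4·0.0391/(π·0.172²) = 1.683 m/s
Re = VD/ν = 1.683·0.172/1.15×10^-6 = 2.52×10^5 → turbulent
ε/D = 0.31/172 = 0.00180
Haaland: f = 0.02351
h_f = f(L/D)V²/(2g) = 0.02351·(2210/0.172)·1.683²/(2·9.81) = 43.59 m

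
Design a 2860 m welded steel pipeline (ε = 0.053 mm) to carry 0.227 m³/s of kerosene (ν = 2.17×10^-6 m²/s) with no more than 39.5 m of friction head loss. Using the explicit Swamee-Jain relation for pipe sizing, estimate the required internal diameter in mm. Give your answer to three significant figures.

Swamee-Jain (Type III): D = 0.66·[ε^1.25·(LQ²/(gh_f))^4.75 + ν·Q^9.4·(L/(gh_f))^5.2]^0.04
LQ²/(gh_f) = 0.3803; L/(gh_f) = 7.381
Term 1 = ε^1.25·(…)^4.75 = 4.58×10^-8; Term 2 = ν·Q^9.4·(…)^5.2 = 6.27×10^-8
D = 0.66·(4.58×10^-8 + 6.27×10^-8)^0.04 = 0.3475 m = 348 mm
Check: V = 2.39 m/s, Re = 3.83×10^5, f = 0.01547, h_f = 37.2 m ≈ 39.5 m ✓

D ≈ 348 mm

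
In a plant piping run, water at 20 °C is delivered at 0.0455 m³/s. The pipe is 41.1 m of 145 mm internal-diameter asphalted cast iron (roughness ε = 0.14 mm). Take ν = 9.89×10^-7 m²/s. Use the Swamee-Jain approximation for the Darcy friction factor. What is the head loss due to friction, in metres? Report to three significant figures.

h_f ≈ 2.23 m

V = 4Q/(πD²) = 4·0.0455/(π·0.145²) = 2.755 m/s
Re = VD/ν = 2.755·0.145/9.89×10^-7 = 4.04×10^5 → turbulent
ε/D = 0.14/145 = 9.66×10^-4
Swamee-Jain: f = 0.02035
h_f = f(L/D)V²/(2g) = 0.02035·(41.1/0.145)·2.755²/(2·9.81) = 2.232 m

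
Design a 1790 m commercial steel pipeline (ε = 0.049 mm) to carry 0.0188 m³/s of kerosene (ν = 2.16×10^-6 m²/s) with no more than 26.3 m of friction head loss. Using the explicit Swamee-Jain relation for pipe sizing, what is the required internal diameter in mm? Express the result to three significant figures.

D ≈ 134 mm

Swamee-Jain (Type III): D = 0.66·[ε^1.25·(LQ²/(gh_f))^4.75 + ν·Q^9.4·(L/(gh_f))^5.2]^0.04
LQ²/(gh_f) = 0.002452; L/(gh_f) = 6.938
Term 1 = ε^1.25·(…)^4.75 = 1.63×10^-18; Term 2 = ν·Q^9.4·(…)^5.2 = 3.06×10^-18
D = 0.66·(1.63×10^-18 + 3.06×10^-18)^0.04 = 0.1338 m = 134 mm
Check: V = 1.34 m/s, Re = 8.28×10^4, f = 0.02037, h_f = 24.8 m ≈ 26.3 m ✓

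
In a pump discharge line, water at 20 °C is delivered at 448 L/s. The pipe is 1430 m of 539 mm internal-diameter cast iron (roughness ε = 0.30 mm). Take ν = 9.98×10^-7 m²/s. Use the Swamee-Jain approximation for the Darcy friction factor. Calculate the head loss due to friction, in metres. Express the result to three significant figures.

h_f ≈ 9.20 m

V = 4Q/(πD²) = 4·0.448/(π·0.539²) = 1.963 m/s
Re = VD/ν = 1.963·0.539/9.98×10^-7 = 1.06×10^6 → turbulent
ε/D = 0.30/539 = 5.57×10^-4
Swamee-Jain: f = 0.01764
h_f = f(L/D)V²/(2g) = 0.01764·(1430/0.539)·1.963²/(2·9.81) = 9.197 m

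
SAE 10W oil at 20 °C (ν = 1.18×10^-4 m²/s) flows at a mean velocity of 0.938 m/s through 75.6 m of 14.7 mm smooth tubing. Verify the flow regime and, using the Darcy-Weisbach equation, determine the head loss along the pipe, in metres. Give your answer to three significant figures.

Re = VD/ν = 0.938·0.01470/1.18×10^-4 = 117 → laminar (Re < 2300)
f = 64/Re = 0.5477
h_f = f(L/D)V²/(2g) = 0.5477·(75.6/0.01470)·0.938²/(2·9.81) = 126.3 m

h_f ≈ 126 m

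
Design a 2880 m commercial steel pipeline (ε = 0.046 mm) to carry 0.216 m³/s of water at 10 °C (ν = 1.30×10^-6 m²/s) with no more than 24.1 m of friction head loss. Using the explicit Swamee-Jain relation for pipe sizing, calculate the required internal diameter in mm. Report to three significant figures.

Swamee-Jain (Type III): D = 0.66·[ε^1.25·(LQ²/(gh_f))^4.75 + ν·Q^9.4·(L/(gh_f))^5.2]^0.04
LQ²/(gh_f) = 0.5683; L/(gh_f) = 12.18
Term 1 = ε^1.25·(…)^4.75 = 2.59×10^-7; Term 2 = ν·Q^9.4·(…)^5.2 = 3.19×10^-7
D = 0.66·(2.59×10^-7 + 3.19×10^-7)^0.04 = 0.3715 m = 372 mm
Check: V = 1.99 m/s, Re = 5.69×10^5, f = 0.01454, h_f = 22.8 m ≈ 24.1 m ✓

D ≈ 372 mm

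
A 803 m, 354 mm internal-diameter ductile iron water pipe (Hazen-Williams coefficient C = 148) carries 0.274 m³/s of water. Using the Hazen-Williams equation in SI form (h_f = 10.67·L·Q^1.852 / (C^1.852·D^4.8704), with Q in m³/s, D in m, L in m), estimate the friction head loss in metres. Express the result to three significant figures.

h_f = 10.67·803·0.274^1.852 / (148^1.852·0.354^4.8704) = 11.72 m

h_f ≈ 11.7 m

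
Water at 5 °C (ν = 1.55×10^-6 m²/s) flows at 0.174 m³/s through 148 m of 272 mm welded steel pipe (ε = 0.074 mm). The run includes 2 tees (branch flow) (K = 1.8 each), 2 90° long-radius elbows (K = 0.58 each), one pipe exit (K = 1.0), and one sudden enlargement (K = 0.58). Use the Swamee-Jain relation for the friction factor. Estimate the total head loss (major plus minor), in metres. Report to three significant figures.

V = 4Q/(πD²) = 2.994 m/s; V²/2g = 0.4570 m
Re = 5.25×10^5, ε/D = 2.72×10^-4 → f = 0.01609 (Swamee-Jain)
Major: h_f = f(L/D)·V²/2g = 0.01609·544.1·0.4570 = 4.001 m
Minor: ΣK = 6.34; h_m = ΣK·V²/2g = 2.898 m
Total H_L = 4.001 + 2.898 = 6.898 m

H_L ≈ 6.90 m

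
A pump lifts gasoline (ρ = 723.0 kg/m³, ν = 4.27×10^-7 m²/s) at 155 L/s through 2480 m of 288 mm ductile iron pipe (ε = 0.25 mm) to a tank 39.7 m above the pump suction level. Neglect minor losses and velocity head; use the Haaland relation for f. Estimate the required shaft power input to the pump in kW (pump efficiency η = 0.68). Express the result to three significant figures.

V = 4Q/(πD²) = 2.379 m/s; Re = 1.60×10^6; ε/D = 8.68×10^-4; f = 0.01920
h_f = f(L/D)V²/2g = 47.71 m
Total head H = z + h_f = 39.7 + 47.71 = 87.41 m
P_hyd = ρgQH = 723.0·9.81·0.155·87.41 = 96.09 kW
P_shaft = P_hyd/η = 96.09/0.68 = 141.3 kW

P_shaft ≈ 141 kW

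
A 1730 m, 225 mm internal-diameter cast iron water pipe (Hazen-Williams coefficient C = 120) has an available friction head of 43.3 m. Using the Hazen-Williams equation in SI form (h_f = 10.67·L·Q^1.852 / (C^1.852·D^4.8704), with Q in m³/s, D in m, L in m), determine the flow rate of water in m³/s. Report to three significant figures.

Q ≈ 0.0903 m³/s

Rearranging: Q = [h_f·C^1.852·D^4.8704 / (10.67·L)]^(1/1.852)
Q = [43.3·120^1.852·0.225^4.8704 / (10.67·1730)]^0.540 = 0.09028 m³/s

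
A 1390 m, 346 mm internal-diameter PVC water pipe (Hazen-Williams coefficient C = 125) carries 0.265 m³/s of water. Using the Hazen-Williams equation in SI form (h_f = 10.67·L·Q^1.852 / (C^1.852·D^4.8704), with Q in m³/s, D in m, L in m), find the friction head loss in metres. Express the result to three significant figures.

h_f = 10.67·1390·0.265^1.852 / (125^1.852·0.346^4.8704) = 29.14 m

h_f ≈ 29.1 m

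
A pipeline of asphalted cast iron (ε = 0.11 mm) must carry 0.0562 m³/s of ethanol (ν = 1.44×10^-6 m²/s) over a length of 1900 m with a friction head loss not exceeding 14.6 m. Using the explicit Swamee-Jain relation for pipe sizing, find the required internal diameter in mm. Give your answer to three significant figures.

Swamee-Jain (Type III): D = 0.66·[ε^1.25·(LQ²/(gh_f))^4.75 + ν·Q^9.4·(L/(gh_f))^5.2]^0.04
LQ²/(gh_f) = 0.04190; L/(gh_f) = 13.27
Term 1 = ε^1.25·(…)^4.75 = 3.22×10^-12; Term 2 = ν·Q^9.4·(…)^5.2 = 1.75×10^-12
D = 0.66·(3.22×10^-12 + 1.75×10^-12)^0.04 = 0.2330 m = 233 mm
Check: V = 1.32 m/s, Re = 2.13×10^5, f = 0.01868, h_f = 13.5 m ≈ 14.6 m ✓

D ≈ 233 mm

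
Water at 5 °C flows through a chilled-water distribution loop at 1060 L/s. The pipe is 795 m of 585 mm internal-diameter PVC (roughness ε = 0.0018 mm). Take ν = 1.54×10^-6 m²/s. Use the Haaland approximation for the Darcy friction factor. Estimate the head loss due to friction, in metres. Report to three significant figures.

V = 4Q/(πD²) = 4·1.06/(π·0.585²) = 3.944 m/s
Re = VD/ν = 3.944·0.585/1.54×10^-6 = 1.50×10^6 → turbulent
ε/D = 0.0018/585 = 3.08×10^-6
Haaland: f = 0.01090
h_f = f(L/D)V²/(2g) = 0.01090·(795/0.585)·3.944²/(2·9.81) = 11.75 m

h_f ≈ 11.7 m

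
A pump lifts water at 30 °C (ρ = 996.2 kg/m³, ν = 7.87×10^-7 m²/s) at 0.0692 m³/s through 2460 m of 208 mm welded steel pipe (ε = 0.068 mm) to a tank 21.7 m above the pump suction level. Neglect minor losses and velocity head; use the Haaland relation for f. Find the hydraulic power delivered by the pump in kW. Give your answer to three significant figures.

V = 4Q/(πD²) = 2.037 m/s; Re = 5.38×10^5; ε/D = 3.27×10^-4; f = 0.01630
h_f = f(L/D)V²/2g = 40.74 m
Total head H = z + h_f = 21.7 + 40.74 = 62.44 m
P_hyd = ρgQH = 996.2·9.81·0.0692·62.44 = 42.23 kW

P_hyd ≈ 42.2 kW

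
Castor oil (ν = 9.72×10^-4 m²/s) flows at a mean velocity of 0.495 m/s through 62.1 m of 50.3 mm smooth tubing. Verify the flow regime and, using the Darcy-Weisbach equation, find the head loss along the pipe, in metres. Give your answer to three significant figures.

Re = VD/ν = 0.495·0.05030/9.72×10^-4 = 25.6 → laminar (Re < 2300)
f = 64/Re = 2.498
h_f = f(L/D)V²/(2g) = 2.498·(62.1/0.05030)·0.495²/(2·9.81) = 38.52 m

h_f ≈ 38.5 m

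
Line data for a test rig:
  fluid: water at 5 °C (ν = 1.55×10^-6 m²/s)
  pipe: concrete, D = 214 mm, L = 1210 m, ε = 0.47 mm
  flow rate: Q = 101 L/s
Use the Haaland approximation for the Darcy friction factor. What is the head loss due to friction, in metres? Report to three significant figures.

h_f ≈ 55.6 m

V = 4Q/(πD²) = 4·0.101/(π·0.214²) = 2.808 m/s
Re = VD/ν = 2.808·0.214/1.55×10^-6 = 3.88×10^5 → turbulent
ε/D = 0.47/214 = 0.00220
Haaland: f = 0.02445
h_f = f(L/D)V²/(2g) = 0.02445·(1210/0.214)·2.808²/(2·9.81) = 55.56 m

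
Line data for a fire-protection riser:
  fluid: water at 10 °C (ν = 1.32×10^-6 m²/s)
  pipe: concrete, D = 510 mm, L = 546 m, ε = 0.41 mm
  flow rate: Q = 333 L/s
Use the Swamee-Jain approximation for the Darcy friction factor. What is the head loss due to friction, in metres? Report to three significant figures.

V = 4Q/(πD²) = 4·0.333/(π·0.510²) = 1.630 m/s
Re = VD/ν = 1.630·0.510/1.32×10^-6 = 6.30×10^5 → turbulent
ε/D = 0.41/510 = 8.04×10^-4
Swamee-Jain: f = 0.01930
h_f = f(L/D)V²/(2g) = 0.01930·(546/0.510)·1.630²/(2·9.81) = 2.799 m

h_f ≈ 2.80 m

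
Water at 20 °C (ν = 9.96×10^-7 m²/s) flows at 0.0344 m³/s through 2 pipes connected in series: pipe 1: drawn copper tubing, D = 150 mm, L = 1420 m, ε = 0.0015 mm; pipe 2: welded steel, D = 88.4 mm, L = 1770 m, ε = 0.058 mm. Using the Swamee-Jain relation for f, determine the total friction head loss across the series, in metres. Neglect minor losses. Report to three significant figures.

H ≈ 626 m

Pipe 1: V = 1.947 m/s, Re = 2.93×10^5, ε/D = 1.00×10^-5, f = 0.01455, h_1 = f(L/D)V²/2g = 26.61 m
Pipe 2: V = 5.605 m/s, Re = 4.97×10^5, ε/D = 6.56×10^-4, f = 0.01869, h_2 = f(L/D)V²/2g = 599.2 m
Series → Q common, losses add: H = Σh = 625.8 m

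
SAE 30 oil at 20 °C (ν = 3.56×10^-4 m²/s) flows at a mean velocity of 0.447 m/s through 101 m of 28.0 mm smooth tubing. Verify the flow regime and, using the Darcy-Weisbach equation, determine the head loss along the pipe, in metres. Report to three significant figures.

Re = VD/ν = 0.447·0.02800/3.56×10^-4 = 35.2 → laminar (Re < 2300)
f = 64/Re = 1.820
h_f = f(L/D)V²/(2g) = 1.820·(101/0.02800)·0.447²/(2·9.81) = 66.87 m

h_f ≈ 66.9 m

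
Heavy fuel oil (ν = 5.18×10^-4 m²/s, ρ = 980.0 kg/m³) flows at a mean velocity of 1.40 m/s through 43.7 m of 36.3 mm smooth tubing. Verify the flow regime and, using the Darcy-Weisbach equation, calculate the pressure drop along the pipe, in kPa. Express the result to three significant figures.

Re = VD/ν = 1.40·0.03630/5.18×10^-4 = 98.1 → laminar (Re < 2300)
f = 64/Re = 0.6523
h_f = f(L/D)V²/(2g) = 0.6523·(43.7/0.03630)·1.40²/(2·9.81) = 78.45 m
Δp = ρg·h_f = 980.0·9.81·78.45 = 754.2 kPa

Δp ≈ 754 kPa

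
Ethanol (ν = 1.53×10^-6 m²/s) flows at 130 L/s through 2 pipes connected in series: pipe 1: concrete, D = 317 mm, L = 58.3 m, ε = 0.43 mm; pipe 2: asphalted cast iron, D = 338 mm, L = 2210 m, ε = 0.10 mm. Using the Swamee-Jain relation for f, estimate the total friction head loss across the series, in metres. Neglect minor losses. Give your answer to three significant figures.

H ≈ 12.4 m

Pipe 1: V = 1.647 m/s, Re = 3.41×10^5, ε/D = 0.00136, f = 0.02202, h_1 = f(L/D)V²/2g = 0.5599 m
Pipe 2: V = 1.449 m/s, Re = 3.20×10^5, ε/D = 2.96×10^-4, f = 0.01693, h_2 = f(L/D)V²/2g = 11.84 m
Series → Q common, losses add: H = Σh = 12.40 m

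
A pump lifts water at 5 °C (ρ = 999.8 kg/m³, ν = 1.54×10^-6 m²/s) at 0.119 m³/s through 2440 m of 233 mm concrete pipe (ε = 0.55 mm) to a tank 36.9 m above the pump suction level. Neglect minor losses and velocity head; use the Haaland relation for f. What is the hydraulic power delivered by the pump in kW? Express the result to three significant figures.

P_hyd ≈ 164 kW

V = 4Q/(πD²) = 2.791 m/s; Re = 4.22×10^5; ε/D = 0.00236; f = 0.02488
h_f = f(L/D)V²/2g = 103.4 m
Total head H = z + h_f = 36.9 + 103.4 = 140.3 m
P_hyd = ρgQH = 999.8·9.81·0.119·140.3 = 163.8 kW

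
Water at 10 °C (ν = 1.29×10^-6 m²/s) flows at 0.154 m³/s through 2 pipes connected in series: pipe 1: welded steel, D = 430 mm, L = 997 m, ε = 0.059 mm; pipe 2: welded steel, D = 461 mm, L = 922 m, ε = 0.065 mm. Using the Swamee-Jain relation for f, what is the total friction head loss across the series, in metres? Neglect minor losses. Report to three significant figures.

Pipe 1: V = 1.060 m/s, Re = 3.53×10^5, ε/D = 1.37×10^-4, f = 0.01546, h_1 = f(L/D)V²/2g = 2.055 m
Pipe 2: V = 0.9226 m/s, Re = 3.30×10^5, ε/D = 1.41×10^-4, f = 0.01563, h_2 = f(L/D)V²/2g = 1.356 m
Series → Q common, losses add: H = Σh = 3.411 m

H ≈ 3.41 m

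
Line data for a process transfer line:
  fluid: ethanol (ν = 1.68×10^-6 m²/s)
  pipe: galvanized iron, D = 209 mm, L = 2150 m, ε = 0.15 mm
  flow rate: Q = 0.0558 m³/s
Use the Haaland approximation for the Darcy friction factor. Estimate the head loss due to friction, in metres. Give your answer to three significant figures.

h_f ≈ 27.3 m

V = 4Q/(πD²) = 4·0.0558/(π·0.209²) = 1.626 m/s
Re = VD/ν = 1.626·0.209/1.68×10^-6 = 2.02×10^5 → turbulent
ε/D = 0.15/209 = 7.18×10^-4
Haaland: f = 0.01969
h_f = f(L/D)V²/(2g) = 0.01969·(2150/0.209)·1.626²/(2·9.81) = 27.31 m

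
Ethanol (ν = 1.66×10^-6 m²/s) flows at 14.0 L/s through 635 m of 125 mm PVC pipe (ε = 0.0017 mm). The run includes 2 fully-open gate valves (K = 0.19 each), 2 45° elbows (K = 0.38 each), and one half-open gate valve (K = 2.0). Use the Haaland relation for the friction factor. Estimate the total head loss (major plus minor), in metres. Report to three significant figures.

H_L ≈ 6.43 m

V = 4Q/(πD²) = 1.141 m/s; V²/2g = 0.06633 m
Re = 8.59×10^4, ε/D = 1.36×10^-5 → f = 0.01845 (Haaland)
Major: h_f = f(L/D)·V²/2g = 0.01845·5080·0.06633 = 6.217 m
Minor: ΣK = 3.14; h_m = ΣK·V²/2g = 0.2083 m
Total H_L = 6.217 + 0.2083 = 6.425 m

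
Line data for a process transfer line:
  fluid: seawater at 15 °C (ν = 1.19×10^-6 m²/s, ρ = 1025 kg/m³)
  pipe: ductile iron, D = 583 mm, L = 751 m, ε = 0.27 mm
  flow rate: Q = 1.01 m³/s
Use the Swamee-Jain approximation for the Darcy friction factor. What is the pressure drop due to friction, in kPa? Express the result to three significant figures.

Δp ≈ 159 kPa

V = 4Q/(πD²) = 4·1.01/(π·0.583²) = 3.784 m/s
Re = VD/ν = 3.784·0.583/1.19×10^-6 = 1.85×10^6 → turbulent
ε/D = 0.27/583 = 4.63×10^-4
Swamee-Jain: f = 0.01679
h_f = f(L/D)V²/(2g) = 0.01679·(751/0.583)·3.784²/(2·9.81) = 15.78 m
Δp = ρg·h_f = 1025·9.81·15.78 = 158.6 kPa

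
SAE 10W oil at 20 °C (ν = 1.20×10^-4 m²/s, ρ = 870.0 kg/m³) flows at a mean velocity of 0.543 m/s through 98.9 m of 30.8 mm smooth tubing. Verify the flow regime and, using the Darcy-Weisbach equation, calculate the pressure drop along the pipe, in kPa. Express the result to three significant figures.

Δp ≈ 189 kPa

Re = VD/ν = 0.543·0.03080/1.20×10^-4 = 139 → laminar (Re < 2300)
f = 64/Re = 0.4592
h_f = f(L/D)V²/(2g) = 0.4592·(98.9/0.03080)·0.543²/(2·9.81) = 22.16 m
Δp = ρg·h_f = 870.0·9.81·22.16 = 189.1 kPa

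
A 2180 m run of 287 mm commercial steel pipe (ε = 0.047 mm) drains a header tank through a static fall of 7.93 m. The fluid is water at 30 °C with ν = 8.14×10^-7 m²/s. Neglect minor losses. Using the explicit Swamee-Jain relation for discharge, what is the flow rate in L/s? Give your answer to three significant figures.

Q ≈ 74.6 L/s

Swamee-Jain (Type II): Q = -0.965·√(gD⁵h_f/L)·ln[ε/(3.7D) + √(3.17ν²L/(gD³h_f))]
√(gD⁵h_f/L) = √(9.81·0.287⁵·7.93/2180) = 0.008336
ε/(3.7D) = 4.43×10^-5; √(3.17ν²L/(gD³h_f)) = 4.99×10^-5
Q = -0.965·0.008336·ln(9.416×10^-5) = 0.07457 m³/s
Check: V = 1.15 m/s, Re = 4.06×10^5, f = 0.01547, h_f = 7.96 m ≈ 7.93 m ✓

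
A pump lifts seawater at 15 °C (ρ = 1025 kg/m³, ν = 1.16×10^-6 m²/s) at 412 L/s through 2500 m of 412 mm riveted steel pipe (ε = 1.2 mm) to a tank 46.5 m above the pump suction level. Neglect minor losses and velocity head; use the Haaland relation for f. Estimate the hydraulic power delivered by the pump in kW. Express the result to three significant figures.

V = 4Q/(πD²) = 3.090 m/s; Re = 1.10×10^6; ε/D = 0.00291; f = 0.02612
h_f = f(L/D)V²/2g = 77.14 m
Total head H = z + h_f = 46.5 + 77.14 = 123.6 m
P_hyd = ρgQH = 1025·9.81·0.412·123.6 = 512.2 kW

P_hyd ≈ 512 kW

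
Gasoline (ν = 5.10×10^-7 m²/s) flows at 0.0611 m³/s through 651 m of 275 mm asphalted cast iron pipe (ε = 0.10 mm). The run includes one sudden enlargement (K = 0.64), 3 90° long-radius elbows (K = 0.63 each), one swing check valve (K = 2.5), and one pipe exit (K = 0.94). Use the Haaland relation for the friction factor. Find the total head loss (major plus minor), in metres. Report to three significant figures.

V = 4Q/(πD²) = 1.029 m/s; V²/2g = 0.05394 m
Re = 5.55×10^5, ε/D = 3.64×10^-4 → f = 0.01655 (Haaland)
Major: h_f = f(L/D)·V²/2g = 0.01655·2367·0.05394 = 2.113 m
Minor: ΣK = 5.97; h_m = ΣK·V²/2g = 0.3220 m
Total H_L = 2.113 + 0.3220 = 2.435 m

H_L ≈ 2.44 m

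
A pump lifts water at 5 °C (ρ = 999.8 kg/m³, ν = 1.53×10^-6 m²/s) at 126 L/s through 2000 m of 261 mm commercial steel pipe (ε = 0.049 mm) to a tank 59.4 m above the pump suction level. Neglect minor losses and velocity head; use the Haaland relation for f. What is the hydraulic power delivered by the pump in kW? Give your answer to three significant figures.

V = 4Q/(πD²) = 2.355 m/s; Re = 4.02×10^5; ε/D = 1.88×10^-4; f = 0.01548
h_f = f(L/D)V²/2g = 33.53 m
Total head H = z + h_f = 59.4 + 33.53 = 92.93 m
P_hyd = ρgQH = 999.8·9.81·0.126·92.93 = 114.8 kW

P_hyd ≈ 115 kW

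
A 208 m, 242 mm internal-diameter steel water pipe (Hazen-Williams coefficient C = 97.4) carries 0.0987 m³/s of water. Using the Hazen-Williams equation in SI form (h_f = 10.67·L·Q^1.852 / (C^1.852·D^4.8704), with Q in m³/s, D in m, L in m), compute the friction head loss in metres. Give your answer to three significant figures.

h_f ≈ 6.34 m

h_f = 10.67·208·0.0987^1.852 / (97.4^1.852·0.242^4.8704) = 6.338 m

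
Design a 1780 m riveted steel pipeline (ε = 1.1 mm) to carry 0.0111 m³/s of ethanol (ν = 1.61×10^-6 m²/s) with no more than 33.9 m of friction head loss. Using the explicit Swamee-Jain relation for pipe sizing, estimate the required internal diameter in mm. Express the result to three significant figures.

D ≈ 117 mm

Swamee-Jain (Type III): D = 0.66·[ε^1.25·(LQ²/(gh_f))^4.75 + ν·Q^9.4·(L/(gh_f))^5.2]^0.04
LQ²/(gh_f) = 6.595×10^-4; L/(gh_f) = 5.352
Term 1 = ε^1.25·(…)^4.75 = 1.56×10^-19; Term 2 = ν·Q^9.4·(…)^5.2 = 4.18×10^-21
D = 0.66·(1.56×10^-19 + 4.18×10^-21)^0.04 = 0.1169 m = 117 mm
Check: V = 1.03 m/s, Re = 7.51×10^4, f = 0.03826, h_f = 31.8 m ≈ 33.9 m ✓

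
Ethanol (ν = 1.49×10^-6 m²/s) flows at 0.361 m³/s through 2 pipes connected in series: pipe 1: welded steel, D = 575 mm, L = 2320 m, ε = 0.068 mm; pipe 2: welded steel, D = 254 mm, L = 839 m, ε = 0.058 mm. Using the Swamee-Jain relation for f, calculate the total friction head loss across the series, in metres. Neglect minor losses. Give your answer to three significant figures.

Pipe 1: V = 1.390 m/s, Re = 5.36×10^5, ε/D = 1.18×10^-4, f = 0.01457, h_1 = f(L/D)V²/2g = 5.790 m
Pipe 2: V = 7.124 m/s, Re = 1.21×10^6, ε/D = 2.28×10^-4, f = 0.01493, h_2 = f(L/D)V²/2g = 127.6 m
Series → Q common, losses add: H = Σh = 133.4 m

H ≈ 133 m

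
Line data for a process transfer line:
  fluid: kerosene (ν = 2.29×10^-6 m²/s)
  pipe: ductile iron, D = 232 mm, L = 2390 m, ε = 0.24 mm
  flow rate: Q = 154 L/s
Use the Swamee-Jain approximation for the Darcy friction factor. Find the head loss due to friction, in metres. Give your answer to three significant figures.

V = 4Q/(πD²) = 4·0.154/(π·0.232²) = 3.643 m/s
Re = VD/ν = 3.643·0.232/2.29×10^-6 = 3.69×10^5 → turbulent
ε/D = 0.24/232 = 0.00103
Swamee-Jain: f = 0.02071
h_f = f(L/D)V²/(2g) = 0.02071·(2390/0.232)·3.643²/(2·9.81) = 144.3 m

h_f ≈ 144 m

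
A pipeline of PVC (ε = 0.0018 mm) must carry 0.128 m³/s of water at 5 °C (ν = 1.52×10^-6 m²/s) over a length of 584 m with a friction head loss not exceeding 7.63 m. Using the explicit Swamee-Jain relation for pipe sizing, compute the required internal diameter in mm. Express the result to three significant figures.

Swamee-Jain (Type III): D = 0.66·[ε^1.25·(LQ²/(gh_f))^4.75 + ν·Q^9.4·(L/(gh_f))^5.2]^0.04
LQ²/(gh_f) = 0.1278; L/(gh_f) = 7.802
Term 1 = ε^1.25·(…)^4.75 = 3.76×10^-12; Term 2 = ν·Q^9.4·(…)^5.2 = 2.69×10^-10
D = 0.66·(3.76×10^-12 + 2.69×10^-10)^0.04 = 0.2735 m = 273 mm
Check: V = 2.18 m/s, Re = 3.92×10^5, f = 0.01377, h_f = 7.11 m ≈ 7.63 m ✓

D ≈ 273 mm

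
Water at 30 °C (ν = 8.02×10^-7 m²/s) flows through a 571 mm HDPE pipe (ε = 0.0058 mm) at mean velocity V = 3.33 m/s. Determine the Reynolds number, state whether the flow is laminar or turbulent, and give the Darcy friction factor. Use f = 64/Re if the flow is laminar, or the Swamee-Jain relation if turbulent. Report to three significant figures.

Re = VD/ν = 3.330·0.571/8.02×10^-7 = 2.37×10^6
Re > 4000 → turbulent; ε/D = 1.02×10^-5
Swamee-Jain: f = 0.01051

Re ≈ 2.37×10^6; turbulent; f ≈ 0.0105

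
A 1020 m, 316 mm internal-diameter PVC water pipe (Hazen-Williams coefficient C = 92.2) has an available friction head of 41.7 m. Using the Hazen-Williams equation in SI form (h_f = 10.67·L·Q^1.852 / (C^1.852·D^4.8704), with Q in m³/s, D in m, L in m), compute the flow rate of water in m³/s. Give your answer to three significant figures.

Q ≈ 0.221 m³/s

Rearranging: Q = [h_f·C^1.852·D^4.8704 / (10.67·L)]^(1/1.852)
Q = [41.7·92.2^1.852·0.316^4.8704 / (10.67·1020)]^0.540 = 0.2209 m³/s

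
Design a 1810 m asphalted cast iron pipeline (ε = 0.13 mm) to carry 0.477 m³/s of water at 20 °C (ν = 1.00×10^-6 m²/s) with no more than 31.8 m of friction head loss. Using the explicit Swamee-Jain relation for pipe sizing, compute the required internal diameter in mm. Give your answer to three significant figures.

D ≈ 448 mm

Swamee-Jain (Type III): D = 0.66·[ε^1.25·(LQ²/(gh_f))^4.75 + ν·Q^9.4·(L/(gh_f))^5.2]^0.04
LQ²/(gh_f) = 1.320; L/(gh_f) = 5.802
Term 1 = ε^1.25·(…)^4.75 = 5.19×10^-5; Term 2 = ν·Q^9.4·(…)^5.2 = 8.89×10^-6
D = 0.66·(5.19×10^-5 + 8.89×10^-6)^0.04 = 0.4476 m = 448 mm
Check: V = 3.03 m/s, Re = 1.36×10^6, f = 0.01548, h_f = 29.3 m ≈ 31.8 m ✓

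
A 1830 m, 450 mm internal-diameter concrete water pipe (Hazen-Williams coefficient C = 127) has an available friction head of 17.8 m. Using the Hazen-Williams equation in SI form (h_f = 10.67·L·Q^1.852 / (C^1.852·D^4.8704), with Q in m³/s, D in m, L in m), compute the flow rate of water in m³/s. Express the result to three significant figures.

Q ≈ 0.355 m³/s

Rearranging: Q = [h_f·C^1.852·D^4.8704 / (10.67·L)]^(1/1.852)
Q = [17.8·127^1.852·0.450^4.8704 / (10.67·1830)]^0.540 = 0.3550 m³/s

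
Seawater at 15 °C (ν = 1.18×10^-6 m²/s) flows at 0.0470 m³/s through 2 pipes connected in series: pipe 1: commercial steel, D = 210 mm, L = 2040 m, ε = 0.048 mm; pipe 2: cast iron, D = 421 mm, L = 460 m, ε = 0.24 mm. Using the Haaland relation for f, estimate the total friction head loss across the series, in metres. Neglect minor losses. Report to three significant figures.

H ≈ 15.3 m

Pipe 1: V = 1.357 m/s, Re = 2.41×10^5, ε/D = 2.29×10^-4, f = 0.01667, h_1 = f(L/D)V²/2g = 15.20 m
Pipe 2: V = 0.3376 m/s, Re = 1.20×10^5, ε/D = 5.70×10^-4, f = 0.01993, h_2 = f(L/D)V²/2g = 0.1265 m
Series → Q common, losses add: H = Σh = 15.33 m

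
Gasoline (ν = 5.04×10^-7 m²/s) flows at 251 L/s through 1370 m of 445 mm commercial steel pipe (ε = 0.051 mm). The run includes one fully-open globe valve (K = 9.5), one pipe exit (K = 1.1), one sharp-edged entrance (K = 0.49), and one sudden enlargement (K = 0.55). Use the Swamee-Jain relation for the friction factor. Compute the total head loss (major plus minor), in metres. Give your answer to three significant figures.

H_L ≈ 7.01 m

V = 4Q/(πD²) = 1.614 m/s; V²/2g = 0.1327 m
Re = 1.42×10^6, ε/D = 1.15×10^-4 → f = 0.01338 (Swamee-Jain)
Major: h_f = f(L/D)·V²/2g = 0.01338·3079·0.1327 = 5.468 m
Minor: ΣK = 11.6; h_m = ΣK·V²/2g = 1.545 m
Total H_L = 5.468 + 1.545 = 7.014 m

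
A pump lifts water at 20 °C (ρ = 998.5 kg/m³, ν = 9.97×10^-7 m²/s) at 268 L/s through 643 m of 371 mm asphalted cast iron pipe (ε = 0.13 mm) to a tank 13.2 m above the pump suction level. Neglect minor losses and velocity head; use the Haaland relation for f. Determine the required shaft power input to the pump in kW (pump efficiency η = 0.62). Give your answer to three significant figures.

V = 4Q/(πD²) = 2.479 m/s; Re = 9.23×10^5; ε/D = 3.50×10^-4; f = 0.01609
h_f = f(L/D)V²/2g = 8.733 m
Total head H = z + h_f = 13.2 + 8.733 = 21.93 m
P_hyd = ρgQH = 998.5·9.81·0.268·21.93 = 57.58 kW
P_shaft = P_hyd/η = 57.58/0.62 = 92.87 kW

P_shaft ≈ 92.9 kW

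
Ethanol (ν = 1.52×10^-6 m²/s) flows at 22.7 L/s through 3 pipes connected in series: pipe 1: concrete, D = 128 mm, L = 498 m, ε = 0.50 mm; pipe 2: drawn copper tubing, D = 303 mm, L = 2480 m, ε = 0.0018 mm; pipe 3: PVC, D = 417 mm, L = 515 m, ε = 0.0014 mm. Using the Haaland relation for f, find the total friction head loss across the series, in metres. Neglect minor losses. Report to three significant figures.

Pipe 1: V = 1.764 m/s, Re = 1.49×10^5, ε/D = 0.00391, f = 0.02895, h_1 = f(L/D)V²/2g = 17.87 m
Pipe 2: V = 0.3148 m/s, Re = 6.28×10^4, ε/D = 5.94×10^-6, f = 0.01971, h_2 = f(L/D)V²/2g = 0.8148 m
Pipe 3: V = 0.1662 m/s, Re = 4.56×10^4, ε/D = 3.36×10^-6, f = 0.02116, h_3 = f(L/D)V²/2g = 0.03679 m
Series → Q common, losses add: H = Σh = 18.72 m

H ≈ 18.7 m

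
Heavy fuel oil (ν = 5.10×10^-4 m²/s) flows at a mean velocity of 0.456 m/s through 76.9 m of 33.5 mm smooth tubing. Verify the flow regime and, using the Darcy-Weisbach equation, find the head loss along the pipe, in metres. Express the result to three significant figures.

Re = VD/ν = 0.456·0.03350/5.10×10^-4 = 30.0 → laminar (Re < 2300)
f = 64/Re = 2.137
h_f = f(L/D)V²/(2g) = 2.137·(76.9/0.03350)·0.456²/(2·9.81) = 51.98 m

h_f ≈ 52.0 m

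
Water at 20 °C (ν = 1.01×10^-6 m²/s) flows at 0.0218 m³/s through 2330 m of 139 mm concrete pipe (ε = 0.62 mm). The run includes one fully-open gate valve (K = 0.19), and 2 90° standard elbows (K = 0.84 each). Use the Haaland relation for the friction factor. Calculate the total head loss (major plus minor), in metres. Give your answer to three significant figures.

H_L ≈ 52.9 m

V = 4Q/(πD²) = 1.437 m/s; V²/2g = 0.1052 m
Re = 1.98×10^5, ε/D = 0.00446 → f = 0.02987 (Haaland)
Major: h_f = f(L/D)·V²/2g = 0.02987·16763·0.1052 = 52.67 m
Minor: ΣK = 1.87; h_m = ΣK·V²/2g = 0.1967 m
Total H_L = 52.67 + 0.1967 = 52.87 m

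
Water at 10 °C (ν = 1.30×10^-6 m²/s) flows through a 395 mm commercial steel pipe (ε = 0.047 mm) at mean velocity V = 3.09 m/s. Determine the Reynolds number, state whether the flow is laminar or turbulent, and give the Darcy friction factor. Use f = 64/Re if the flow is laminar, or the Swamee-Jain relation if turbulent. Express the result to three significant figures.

Re = VD/ν = 3.090·0.395/1.30×10^-6 = 9.39×10^5
Re > 4000 → turbulent; ε/D = 1.19×10^-4
Swamee-Jain: f = 0.01385

Re ≈ 9.39×10^5; turbulent; f ≈ 0.0138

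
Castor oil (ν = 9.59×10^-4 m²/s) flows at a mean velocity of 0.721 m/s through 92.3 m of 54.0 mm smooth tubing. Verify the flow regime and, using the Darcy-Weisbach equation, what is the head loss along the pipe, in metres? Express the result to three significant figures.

h_f ≈ 71.4 m

Re = VD/ν = 0.721·0.05400/9.59×10^-4 = 40.6 → laminar (Re < 2300)
f = 64/Re = 1.576
h_f = f(L/D)V²/(2g) = 1.576·(92.3/0.05400)·0.721²/(2·9.81) = 71.39 m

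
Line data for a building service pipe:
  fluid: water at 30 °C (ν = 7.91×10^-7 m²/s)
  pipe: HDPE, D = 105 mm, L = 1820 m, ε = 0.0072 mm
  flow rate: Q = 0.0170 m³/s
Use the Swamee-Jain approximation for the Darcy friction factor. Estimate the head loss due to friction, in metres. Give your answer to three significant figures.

V = 4Q/(πD²) = 4·0.0170/(π·0.105²) = 1.963 m/s
Re = VD/ν = 1.963·0.105/7.91×10^-7 = 2.61×10^5 → turbulent
ε/D = 0.0072/105 = 6.86×10^-5
Swamee-Jain: f = 0.01546
h_f = f(L/D)V²/(2g) = 0.01546·(1820/0.105)·1.963²/(2·9.81) = 52.64 m

h_f ≈ 52.6 m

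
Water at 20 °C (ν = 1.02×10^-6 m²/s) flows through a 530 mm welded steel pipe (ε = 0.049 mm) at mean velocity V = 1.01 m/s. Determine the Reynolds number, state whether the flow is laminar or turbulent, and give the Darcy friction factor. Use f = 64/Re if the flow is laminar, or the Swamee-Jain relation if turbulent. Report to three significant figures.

Re = VD/ν = 1.010·0.530/1.02×10^-6 = 5.25×10^5
Re > 4000 → turbulent; ε/D = 9.25×10^-5
Swamee-Jain: f = 0.01430

Re ≈ 5.25×10^5; turbulent; f ≈ 0.0143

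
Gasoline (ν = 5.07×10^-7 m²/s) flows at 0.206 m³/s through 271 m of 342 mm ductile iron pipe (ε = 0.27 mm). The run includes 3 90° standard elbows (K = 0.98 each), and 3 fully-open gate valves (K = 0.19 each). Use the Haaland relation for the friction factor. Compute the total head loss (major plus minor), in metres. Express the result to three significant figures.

V = 4Q/(πD²) = 2.242 m/s; V²/2g = 0.2563 m
Re = 1.51×10^6, ε/D = 7.89×10^-4 → f = 0.01880 (Haaland)
Major: h_f = f(L/D)·V²/2g = 0.01880·792.4·0.2563 = 3.818 m
Minor: ΣK = 3.51; h_m = ΣK·V²/2g = 0.8996 m
Total H_L = 3.818 + 0.8996 = 4.718 m

H_L ≈ 4.72 m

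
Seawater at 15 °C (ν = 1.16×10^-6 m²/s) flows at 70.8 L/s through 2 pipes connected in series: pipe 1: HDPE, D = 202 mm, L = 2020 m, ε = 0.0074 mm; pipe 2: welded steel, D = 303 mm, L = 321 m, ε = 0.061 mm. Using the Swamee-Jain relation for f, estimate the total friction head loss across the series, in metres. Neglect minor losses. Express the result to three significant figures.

H ≈ 36.2 m

Pipe 1: V = 2.209 m/s, Re = 3.85×10^5, ε/D = 3.66×10^-5, f = 0.01421, h_1 = f(L/D)V²/2g = 35.35 m
Pipe 2: V = 0.9819 m/s, Re = 2.56×10^5, ε/D = 2.01×10^-4, f = 0.01662, h_2 = f(L/D)V²/2g = 0.8650 m
Series → Q common, losses add: H = Σh = 36.21 m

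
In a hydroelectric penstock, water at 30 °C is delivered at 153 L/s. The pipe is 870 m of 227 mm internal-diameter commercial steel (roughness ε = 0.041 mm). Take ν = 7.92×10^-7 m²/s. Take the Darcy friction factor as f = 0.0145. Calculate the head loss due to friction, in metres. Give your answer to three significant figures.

V = 4Q/(πD²) = 4·0.153/(π·0.227²) = 3.781 m/s
h_f = f(L/D)V²/(2g) = 0.01450·(870/0.227)·3.781²/(2·9.81) = 40.48 m

h_f ≈ 40.5 m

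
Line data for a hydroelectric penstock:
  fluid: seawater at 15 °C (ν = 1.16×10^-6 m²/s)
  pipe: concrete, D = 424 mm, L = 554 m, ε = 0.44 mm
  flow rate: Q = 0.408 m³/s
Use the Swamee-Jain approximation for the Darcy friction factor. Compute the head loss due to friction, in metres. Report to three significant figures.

h_f ≈ 11.2 m

V = 4Q/(πD²) = 4·0.408/(π·0.424²) = 2.890 m/s
Re = VD/ν = 2.890·0.424/1.16×10^-6 = 1.06×10^6 → turbulent
ε/D = 0.44/424 = 0.00104
Swamee-Jain: f = 0.02018
h_f = f(L/D)V²/(2g) = 0.02018·(554/0.424)·2.890²/(2·9.81) = 11.22 m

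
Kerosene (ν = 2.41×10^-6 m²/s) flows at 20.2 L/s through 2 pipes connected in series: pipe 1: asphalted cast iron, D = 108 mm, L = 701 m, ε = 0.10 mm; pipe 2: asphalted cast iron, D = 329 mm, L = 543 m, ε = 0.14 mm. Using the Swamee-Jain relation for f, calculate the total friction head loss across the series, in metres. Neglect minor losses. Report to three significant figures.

H ≈ 35.7 m

Pipe 1: V = 2.205 m/s, Re = 9.88×10^4, ε/D = 9.26×10^-4, f = 0.02211, h_1 = f(L/D)V²/2g = 35.56 m
Pipe 2: V = 0.2376 m/s, Re = 3.24×10^4, ε/D = 4.26×10^-4, f = 0.02425, h_2 = f(L/D)V²/2g = 0.1152 m
Series → Q common, losses add: H = Σh = 35.68 m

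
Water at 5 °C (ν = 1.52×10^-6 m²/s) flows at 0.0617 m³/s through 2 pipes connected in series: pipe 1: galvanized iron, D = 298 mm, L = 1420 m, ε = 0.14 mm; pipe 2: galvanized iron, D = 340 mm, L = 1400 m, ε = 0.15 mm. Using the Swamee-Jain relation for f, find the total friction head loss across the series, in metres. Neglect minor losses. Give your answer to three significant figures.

Pipe 1: V = 0.8846 m/s, Re = 1.73×10^5, ε/D = 4.70×10^-4, f = 0.01903, h_1 = f(L/D)V²/2g = 3.617 m
Pipe 2: V = 0.6796 m/s, Re = 1.52×10^5, ε/D = 4.41×10^-4, f = 0.01915, h_2 = f(L/D)V²/2g = 1.856 m
Series → Q common, losses add: H = Σh = 5.474 m

H ≈ 5.47 m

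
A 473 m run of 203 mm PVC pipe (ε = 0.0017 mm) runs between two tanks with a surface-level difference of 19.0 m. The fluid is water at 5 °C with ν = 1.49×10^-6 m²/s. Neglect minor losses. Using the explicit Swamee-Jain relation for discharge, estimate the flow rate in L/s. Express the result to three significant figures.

Swamee-Jain (Type II): Q = -0.965·√(gD⁵h_f/L)·ln[ε/(3.7D) + √(3.17ν²L/(gD³h_f))]
√(gD⁵h_f/L) = √(9.81·0.203⁵·19.0/473) = 0.01166
ε/(3.7D) = 2.26×10^-6; √(3.17ν²L/(gD³h_f)) = 4.62×10^-5
Q = -0.965·0.01166·ln(4.847×10^-5) = 0.1117 m³/s
Check: V = 3.45 m/s, Re = 4.70×10^5, f = 0.01337, h_f = 18.9 m ≈ 19.0 m ✓

Q ≈ 112 L/s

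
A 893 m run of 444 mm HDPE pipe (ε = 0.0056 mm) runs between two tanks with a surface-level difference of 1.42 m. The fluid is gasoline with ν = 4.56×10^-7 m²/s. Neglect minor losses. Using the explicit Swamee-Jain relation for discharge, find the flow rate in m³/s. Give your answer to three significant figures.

Swamee-Jain (Type II): Q = -0.965·√(gD⁵h_f/L)·ln[ε/(3.7D) + √(3.17ν²L/(gD³h_f))]
√(gD⁵h_f/L) = √(9.81·0.444⁵·1.42/893) = 0.01641
ε/(3.7D) = 3.41×10^-6; √(3.17ν²L/(gD³h_f)) = 2.20×10^-5
Q = -0.965·0.01641·ln(2.538×10^-5) = 0.1675 m³/s
Check: V = 1.08 m/s, Re = 1.05×10^6, f = 0.01182, h_f = 1.42 m ≈ 1.42 m ✓

Q ≈ 0.168 m³/s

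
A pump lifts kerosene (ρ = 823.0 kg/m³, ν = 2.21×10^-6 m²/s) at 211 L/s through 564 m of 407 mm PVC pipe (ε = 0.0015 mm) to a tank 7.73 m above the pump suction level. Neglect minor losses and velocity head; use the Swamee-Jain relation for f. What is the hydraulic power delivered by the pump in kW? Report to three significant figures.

V = 4Q/(πD²) = 1.622 m/s; Re = 2.99×10^5; ε/D = 3.69×10^-6; f = 0.01443
h_f = f(L/D)V²/2g = 2.681 m
Total head H = z + h_f = 7.73 + 2.681 = 10.41 m
P_hyd = ρgQH = 823.0·9.81·0.211·10.41 = 17.73 kW

P_hyd ≈ 17.7 kW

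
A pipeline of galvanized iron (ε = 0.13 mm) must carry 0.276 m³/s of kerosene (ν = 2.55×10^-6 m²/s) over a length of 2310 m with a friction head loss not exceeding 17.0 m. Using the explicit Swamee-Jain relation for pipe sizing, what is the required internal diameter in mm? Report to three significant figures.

D ≈ 435 mm

Swamee-Jain (Type III): D = 0.66·[ε^1.25·(LQ²/(gh_f))^4.75 + ν·Q^9.4·(L/(gh_f))^5.2]^0.04
LQ²/(gh_f) = 1.055; L/(gh_f) = 13.85
Term 1 = ε^1.25·(…)^4.75 = 1.79×10^-5; Term 2 = ν·Q^9.4·(…)^5.2 = 1.22×10^-5
D = 0.66·(1.79×10^-5 + 1.22×10^-5)^0.04 = 0.4352 m = 435 mm
Check: V = 1.86 m/s, Re = 3.17×10^5, f = 0.01697, h_f = 15.8 m ≈ 17.0 m ✓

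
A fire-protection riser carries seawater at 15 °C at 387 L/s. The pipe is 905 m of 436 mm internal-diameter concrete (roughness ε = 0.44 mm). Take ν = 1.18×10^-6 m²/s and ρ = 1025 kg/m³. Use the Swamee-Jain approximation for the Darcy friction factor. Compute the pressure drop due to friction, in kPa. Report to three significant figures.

Δp ≈ 144 kPa

V = 4Q/(πD²) = 4·0.387/(π·0.436²) = 2.592 m/s
Re = VD/ν = 2.592·0.436/1.18×10^-6 = 9.58×10^5 → turbulent
ε/D = 0.44/436 = 0.00101
Swamee-Jain: f = 0.02009
h_f = f(L/D)V²/(2g) = 0.02009·(905/0.436)·2.592²/(2·9.81) = 14.28 m
Δp = ρg·h_f = 1025·9.81·14.28 = 143.6 kPa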